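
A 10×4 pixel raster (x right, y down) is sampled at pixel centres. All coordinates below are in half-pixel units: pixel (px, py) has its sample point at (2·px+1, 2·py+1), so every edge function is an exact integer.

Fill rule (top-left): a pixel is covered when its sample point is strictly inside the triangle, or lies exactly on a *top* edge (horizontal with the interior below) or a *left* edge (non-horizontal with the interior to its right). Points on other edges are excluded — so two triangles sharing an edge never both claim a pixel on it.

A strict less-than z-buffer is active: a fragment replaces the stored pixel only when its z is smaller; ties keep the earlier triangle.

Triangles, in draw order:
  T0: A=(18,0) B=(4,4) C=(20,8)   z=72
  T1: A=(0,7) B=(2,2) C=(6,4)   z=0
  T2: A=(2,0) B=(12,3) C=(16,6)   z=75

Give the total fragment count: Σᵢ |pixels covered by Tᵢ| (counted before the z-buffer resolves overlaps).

T0:
  2·area = 120  (B↔C swapped to make it positive)
  edge (18, 0)→(20, 8): d=(2,8) right/bottom  bias=-1
  edge (20, 8)→(4, 4): d=(-16,-4) top-left  bias=+0
  edge (4, 4)→(18, 0): d=(14,-4) top-left  bias=+0
    (7,0)@(15, 1): e=[26,92,2] → █
    (8,0)@(17, 1): e=[10,100,10] → █
    (9,0)@(19, 1): e=[-6,108,18] → ·
    (4,1)@(9, 3): e=[78,36,6] → █
    (5,1)@(11, 3): e=[62,44,14] → █
    (6,1)@(13, 3): e=[46,52,22] → █
    (9,1)@(19, 3): e=[-2,76,46] → ·
    (4,2)@(9, 5): e=[82,4,34] → █
    (9,2)@(19, 5): e=[2,44,74] → █
    (4,3)@(9, 7): e=[86,-28,62] → ·
    (5,3)@(11, 7): e=[70,-20,70] → ·
    (6,3)@(13, 7): e=[54,-12,78] → ·
  covered (15 px):
    · · · · · · · █ █ ·
    · · · · █ █ █ █ █ ·
    · · · · █ █ █ █ █ █
    · · · · · · · · █ █
T1:
  2·area = 24
  edge (0, 7)→(2, 2): d=(2,-5) top-left  bias=+0
  edge (2, 2)→(6, 4): d=(4,2) right/bottom  bias=-1
  edge (6, 4)→(0, 7): d=(-6,3) right/bottom  bias=-1
    (1,1)@(3, 3): e=[7,2,15] → █
    (2,1)@(5, 3): e=[17,-2,9] → ·
    (0,2)@(1, 5): e=[1,14,9] → █
    (2,2)@(5, 5): e=[21,6,-3] → ·
    (0,3)@(1, 7): e=[5,22,-3] → ·
    (1,3)@(3, 7): e=[15,18,-9] → ·
  covered (3 px):
    · · · · · · · · · ·
    · █ · · · · · · · ·
    █ █ · · · · · · · ·
    · · · · · · · · · ·
T2:
  2·area = 18
  edge (2, 0)→(12, 3): d=(10,3) right/bottom  bias=-1
  edge (12, 3)→(16, 6): d=(4,3) right/bottom  bias=-1
  edge (16, 6)→(2, 0): d=(-14,-6) top-left  bias=+0
    (2,0)@(5, 1): e=[1,13,4] → █
    (3,0)@(7, 1): e=[-5,7,16] → ·
    (2,1)@(5, 3): e=[21,21,-24] → ·
    (4,1)@(9, 3): e=[9,9,0] → █  [on edge]
    (5,1)@(11, 3): e=[3,3,12] → █
    (6,1)@(13, 3): e=[-3,-3,24] → ·
    (4,2)@(9, 5): e=[29,17,-28] → ·
    (5,2)@(11, 5): e=[23,11,-16] → ·
  covered (3 px):
    · · █ · · · · · · ·
    · · · · █ █ · · · ·
    · · · · · · · · · ·
    · · · · · · · · · ·

Result: 21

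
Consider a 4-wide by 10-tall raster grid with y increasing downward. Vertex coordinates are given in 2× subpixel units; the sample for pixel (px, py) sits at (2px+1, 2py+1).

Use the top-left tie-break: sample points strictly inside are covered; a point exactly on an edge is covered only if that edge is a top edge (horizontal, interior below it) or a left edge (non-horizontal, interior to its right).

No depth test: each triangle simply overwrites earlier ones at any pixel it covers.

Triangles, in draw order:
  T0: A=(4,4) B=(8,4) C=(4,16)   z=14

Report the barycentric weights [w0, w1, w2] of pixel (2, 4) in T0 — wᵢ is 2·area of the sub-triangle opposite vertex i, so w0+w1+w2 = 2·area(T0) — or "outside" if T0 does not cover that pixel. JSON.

T0:
  2·area = 48
  edge (4, 4)→(8, 4): d=(4,0) top-left  bias=+0
  edge (8, 4)→(4, 16): d=(-4,12) right/bottom  bias=-1
  edge (4, 16)→(4, 4): d=(0,-12) top-left  bias=+0
    (2,2)@(5, 5): e=[4,32,12] → █
    (3,2)@(7, 5): e=[4,8,36] → █
    (2,3)@(5, 7): e=[12,24,12] → █
    (3,3)@(7, 7): e=[12,0,36] → ·  [on edge]
    (2,4)@(5, 9): e=[20,16,12] → █
    (3,4)@(7, 9): e=[20,-8,36] → ·
    (2,5)@(5, 11): e=[28,8,12] → █
    (3,5)@(7, 11): e=[28,-16,36] → ·
    (2,6)@(5, 13): e=[36,0,12] → ·  [on edge]
    (1,9)@(3, 19): e=[60,0,-12] → ·  [on edge]
  covered (5 px):
    · · · ·
    · · · ·
    · · █ █
    · · █ ·
    · · █ ·
    · · █ ·
    · · · ·
    · · · ·
    · · · ·
    · · · ·

Result: [16,12,20]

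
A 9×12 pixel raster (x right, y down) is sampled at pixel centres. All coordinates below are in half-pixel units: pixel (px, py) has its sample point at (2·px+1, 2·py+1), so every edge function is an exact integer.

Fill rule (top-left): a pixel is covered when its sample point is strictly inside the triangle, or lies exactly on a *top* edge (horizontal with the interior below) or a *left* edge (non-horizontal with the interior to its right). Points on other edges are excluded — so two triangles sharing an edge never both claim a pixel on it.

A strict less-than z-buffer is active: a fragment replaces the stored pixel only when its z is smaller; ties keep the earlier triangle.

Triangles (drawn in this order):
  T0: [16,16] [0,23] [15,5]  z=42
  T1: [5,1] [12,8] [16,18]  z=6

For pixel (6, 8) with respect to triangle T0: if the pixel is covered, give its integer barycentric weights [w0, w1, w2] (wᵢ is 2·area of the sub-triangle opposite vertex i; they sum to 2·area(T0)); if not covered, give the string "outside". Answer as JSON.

T0:
  2·area = 183
  edge (16, 16)→(0, 23): d=(-16,7) right/bottom  bias=-1
  edge (0, 23)→(15, 5): d=(15,-18) top-left  bias=+0
  edge (15, 5)→(16, 16): d=(1,11) right/bottom  bias=-1
    (7,2)@(15, 5): e=[183,0,0] → ·  [on edge]
    (7,3)@(15, 7): e=[151,30,2] → █
    (8,3)@(17, 7): e=[137,66,-20] → ·
    (6,4)@(13, 9): e=[133,24,26] → █
    (8,4)@(17, 9): e=[105,96,-18] → ·
    (5,5)@(11, 11): e=[115,18,50] → █
    (8,5)@(17, 11): e=[73,126,-16] → ·
    (4,6)@(9, 13): e=[97,12,74] → █
    (8,6)@(17, 13): e=[41,156,-14] → ·
    (3,7)@(7, 15): e=[79,6,98] → █
    (8,7)@(17, 15): e=[9,186,-12] → ·
    (2,8)@(5, 17): e=[61,0,122] → █  [on edge]
  covered (24 px):
    · · · · · · · · ·
    · · · · · · · · ·
    · · · · · · · · ·
    · · · · · · · █ ·
    · · · · · · █ █ ·
    · · · · · █ █ █ ·
    · · · · █ █ █ █ ·
    · · · █ █ █ █ █ ·
    · · █ █ █ █ █ · ·
    · · █ █ █ · · · ·
    · █ · · · · · · ·
    · · · · · · · · ·
T1:
  2·area = 42
  edge (5, 1)→(12, 8): d=(7,7) right/bottom  bias=-1
  edge (12, 8)→(16, 18): d=(4,10) right/bottom  bias=-1
  edge (16, 18)→(5, 1): d=(-11,-17) top-left  bias=+0
    (2,0)@(5, 1): e=[0,42,0] → ·  [on edge]
    (3,1)@(7, 3): e=[0,30,12] → ·  [on edge]
    (4,2)@(9, 5): e=[0,18,24] → ·  [on edge]
    (4,3)@(9, 7): e=[14,26,2] → █
    (5,3)@(11, 7): e=[0,6,36] → ·  [on edge]
    (4,4)@(9, 9): e=[28,34,-20] → ·
    (5,4)@(11, 9): e=[14,14,14] → █
    (6,4)@(13, 9): e=[0,-6,48] → ·  [on edge]
    (5,5)@(11, 11): e=[28,22,-8] → ·
    (6,5)@(13, 11): e=[14,2,26] → █
    (7,5)@(15, 11): e=[0,-18,60] → ·  [on edge]
    (6,6)@(13, 13): e=[28,10,4] → █
    (8,6)@(17, 13): e=[0,-30,72] → ·  [on edge]
  covered (4 px):
    · · · · · · · · ·
    · · · · · · · · ·
    · · · · · · · · ·
    · · · · █ · · · ·
    · · · · · █ · · ·
    · · · · · · █ · ·
    · · · · · · █ · ·
    · · · · · · · · ·
    · · · · · · · · ·
    · · · · · · · · ·
    · · · · · · · · ·
    · · · · · · · · ·

Answer: [144,34,5]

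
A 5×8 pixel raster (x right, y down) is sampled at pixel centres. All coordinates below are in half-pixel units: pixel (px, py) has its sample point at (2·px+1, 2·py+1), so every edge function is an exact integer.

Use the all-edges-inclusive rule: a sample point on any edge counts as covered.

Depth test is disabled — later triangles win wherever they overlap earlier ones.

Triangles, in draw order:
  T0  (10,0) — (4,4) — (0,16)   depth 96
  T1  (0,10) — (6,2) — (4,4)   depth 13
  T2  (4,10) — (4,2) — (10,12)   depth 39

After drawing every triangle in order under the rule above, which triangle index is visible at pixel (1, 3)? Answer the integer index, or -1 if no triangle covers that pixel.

T0:
  2·area = 56  (B↔C swapped to make it positive)
  edge (10, 0)→(0, 16): d=(-10,16) inclusive
  edge (0, 16)→(4, 4): d=(4,-12) inclusive
  edge (4, 4)→(10, 0): d=(6,-4) inclusive
    (2,0)@(5, 1): e=[70,0,-14] → .  [on edge]
    (4,0)@(9, 1): e=[6,48,2] → X
    (3,1)@(7, 3): e=[18,32,6] → X
    (4,1)@(9, 3): e=[-14,56,14] → .
    (2,2)@(5, 5): e=[30,16,10] → X
    (3,2)@(7, 5): e=[-2,40,18] → .
    (1,3)@(3, 7): e=[42,0,14] → X  [on edge]
    (3,3)@(7, 7): e=[-22,48,30] → .
    (1,4)@(3, 9): e=[22,8,26] → X
    (2,4)@(5, 9): e=[-10,32,34] → .
    (1,5)@(3, 11): e=[2,16,38] → X
    (2,5)@(5, 11): e=[-30,40,46] → .
    (0,6)@(1, 13): e=[14,0,42] → X  [on edge]
  covered (8 px):
    . . . . X
    . . . X .
    . . X . .
    . X X . .
    . X . . .
    . X . . .
    X . . . .
    . . . . .
T1:
  2·area = 4  (B↔C swapped to make it positive)
  edge (0, 10)→(4, 4): d=(4,-6) inclusive
  edge (4, 4)→(6, 2): d=(2,-2) inclusive
  edge (6, 2)→(0, 10): d=(-6,8) inclusive
    (3,0)@(7, 1): e=[6,0,-2] → .  [on edge]
    (2,1)@(5, 3): e=[2,0,2] → X  [on edge]
    (3,1)@(7, 3): e=[14,4,-14] → .
    (1,2)@(3, 5): e=[-2,0,6] → .  [on edge]
    (2,2)@(5, 5): e=[10,4,-10] → .
    (0,3)@(1, 7): e=[-6,0,10] → .  [on edge]
  covered (1 px):
    . . . . .
    . . X . .
    . . . . .
    . . . . .
    . . . . .
    . . . . .
    . . . . .
    . . . . .
T2:
  2·area = 48
  edge (4, 10)→(4, 2): d=(0,-8) inclusive
  edge (4, 2)→(10, 12): d=(6,10) inclusive
  edge (10, 12)→(4, 10): d=(-6,-2) inclusive
    (2,2)@(5, 5): e=[8,8,32] → X
    (3,2)@(7, 5): e=[24,-12,36] → .
    (2,3)@(5, 7): e=[8,20,20] → X
    (3,3)@(7, 7): e=[24,0,24] → X  [on edge]
    (4,3)@(9, 7): e=[40,-20,28] → .
    (0,4)@(1, 9): e=[-24,72,0] → .  [on edge]
    (2,4)@(5, 9): e=[8,32,8] → X
    (4,4)@(9, 9): e=[40,-8,16] → .
    (2,5)@(5, 11): e=[8,44,-4] → .
    (3,5)@(7, 11): e=[24,24,0] → X  [on edge]
    (4,5)@(9, 11): e=[40,4,4] → X
    (3,6)@(7, 13): e=[24,36,-12] → .
  covered (7 px):
    . . . . .
    . . . . .
    . . X . .
    . . X X .
    . . X X .
    . . . X X
    . . . . .
    . . . . .

Z-buffer (winner per pixel, '.' = empty):
  . . . . 0
  . . 1 0 .
  . . 2 . .
  . 0 2 2 .
  . 0 2 2 .
  . 0 . 2 2
  0 . . . .
  . . . . .

Result: 0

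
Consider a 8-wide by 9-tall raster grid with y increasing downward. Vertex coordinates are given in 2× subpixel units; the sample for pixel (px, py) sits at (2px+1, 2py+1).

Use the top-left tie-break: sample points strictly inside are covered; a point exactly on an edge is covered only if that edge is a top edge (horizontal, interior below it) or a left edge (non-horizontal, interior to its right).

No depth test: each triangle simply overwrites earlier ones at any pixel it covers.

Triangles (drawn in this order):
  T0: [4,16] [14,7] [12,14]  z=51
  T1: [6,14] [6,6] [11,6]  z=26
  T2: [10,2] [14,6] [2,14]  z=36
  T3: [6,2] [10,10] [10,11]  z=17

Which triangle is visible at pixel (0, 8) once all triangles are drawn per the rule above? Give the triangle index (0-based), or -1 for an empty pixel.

T0:
  2·area = 52
  edge (4, 16)→(14, 7): d=(10,-9) top-left  bias=+0
  edge (14, 7)→(12, 14): d=(-2,7) right/bottom  bias=-1
  edge (12, 14)→(4, 16): d=(-8,2) right/bottom  bias=-1
    (6,4)@(13, 9): e=[11,3,38] → █
    (7,4)@(15, 9): e=[29,-11,34] → ·
    (5,5)@(11, 11): e=[13,13,26] → █
    (6,5)@(13, 11): e=[31,-1,22] → ·
    (4,6)@(9, 13): e=[15,23,14] → █
    (6,6)@(13, 13): e=[51,-5,6] → ·
    (3,7)@(7, 15): e=[17,33,2] → █
    (4,7)@(9, 15): e=[35,19,-2] → ·
    (5,7)@(11, 15): e=[53,5,-6] → ·
    (3,8)@(7, 17): e=[37,29,-14] → ·
  covered (5 px):
    · · · · · · · ·
    · · · · · · · ·
    · · · · · · · ·
    · · · · · · · ·
    · · · · · · █ ·
    · · · · · █ · ·
    · · · · █ █ · ·
    · · · █ · · · ·
    · · · · · · · ·
T1:
  2·area = 40
  edge (6, 14)→(6, 6): d=(0,-8) top-left  bias=+0
  edge (6, 6)→(11, 6): d=(5,0) top-left  bias=+0
  edge (11, 6)→(6, 14): d=(-5,8) right/bottom  bias=-1
    (3,3)@(7, 7): e=[8,5,27] → █
    (4,3)@(9, 7): e=[24,5,11] → █
    (5,3)@(11, 7): e=[40,5,-5] → ·
    (3,4)@(7, 9): e=[8,15,17] → █
    (5,4)@(11, 9): e=[40,15,-15] → ·
    (3,5)@(7, 11): e=[8,25,7] → █
    (4,5)@(9, 11): e=[24,25,-9] → ·
    (3,6)@(7, 13): e=[8,35,-3] → ·
  covered (5 px):
    · · · · · · · ·
    · · · · · · · ·
    · · · · · · · ·
    · · · █ █ · · ·
    · · · █ █ · · ·
    · · · █ · · · ·
    · · · · · · · ·
    · · · · · · · ·
    · · · · · · · ·
T2:
  2·area = 80
  edge (10, 2)→(14, 6): d=(4,4) right/bottom  bias=-1
  edge (14, 6)→(2, 14): d=(-12,8) right/bottom  bias=-1
  edge (2, 14)→(10, 2): d=(8,-12) top-left  bias=+0
    (4,0)@(9, 1): e=[0,100,-20] → ·  [on edge]
    (5,1)@(11, 3): e=[0,60,20] → ·  [on edge]
    (4,2)@(9, 5): e=[16,52,12] → █
    (5,2)@(11, 5): e=[8,36,36] → █
    (6,2)@(13, 5): e=[0,20,60] → ·  [on edge]
    (3,3)@(7, 7): e=[32,44,4] → █
    (6,3)@(13, 7): e=[8,-4,76] → ·
    (7,3)@(15, 7): e=[0,-20,100] → ·  [on edge]
    (3,4)@(7, 9): e=[40,20,20] → █
    (5,4)@(11, 9): e=[24,-12,68] → ·
    (2,5)@(5, 11): e=[56,12,12] → █
    (3,5)@(7, 11): e=[48,-4,36] → ·
  covered (9 px):
    · · · · · · · ·
    · · · · · · · ·
    · · · · █ █ · ·
    · · · █ █ █ · ·
    · · · █ █ · · ·
    · · █ · · · · ·
    · █ · · · · · ·
    · · · · · · · ·
    · · · · · · · ·
T3:
  2·area = 4
  edge (6, 2)→(10, 10): d=(4,8) right/bottom  bias=-1
  edge (10, 10)→(10, 11): d=(0,1) right/bottom  bias=-1
  edge (10, 11)→(6, 2): d=(-4,-9) top-left  bias=+0
  covered (0 px):
    · · · · · · · ·
    · · · · · · · ·
    · · · · · · · ·
    · · · · · · · ·
    · · · · · · · ·
    · · · · · · · ·
    · · · · · · · ·
    · · · · · · · ·
    · · · · · · · ·

Z-buffer (winner per pixel, '.' = empty):
  . . . . . . . .
  . . . . . . . .
  . . . . 2 2 . .
  . . . 2 2 2 . .
  . . . 2 2 . 0 .
  . . 2 1 . 0 . .
  . 2 . . 0 0 . .
  . . . 0 . . . .
  . . . . . . . .

Final: -1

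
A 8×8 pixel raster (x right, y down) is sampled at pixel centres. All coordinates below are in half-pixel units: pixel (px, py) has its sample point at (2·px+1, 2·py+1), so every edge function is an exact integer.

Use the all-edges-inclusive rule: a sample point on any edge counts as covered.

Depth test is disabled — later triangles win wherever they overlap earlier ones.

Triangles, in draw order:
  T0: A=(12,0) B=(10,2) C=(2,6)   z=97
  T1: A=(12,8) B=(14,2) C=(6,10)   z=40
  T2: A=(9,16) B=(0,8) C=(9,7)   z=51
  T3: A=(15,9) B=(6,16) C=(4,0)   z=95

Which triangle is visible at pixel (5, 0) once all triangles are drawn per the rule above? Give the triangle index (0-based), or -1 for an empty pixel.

T0:
  2·area = 8
  edge (12, 0)→(10, 2): d=(-2,2) inclusive
  edge (10, 2)→(2, 6): d=(-8,4) inclusive
  edge (2, 6)→(12, 0): d=(10,-6) inclusive
    (5,0)@(11, 1): e=[0,4,4] → #  [on edge]
    (6,0)@(13, 1): e=[-4,-4,16] → ·
    (3,1)@(7, 3): e=[4,4,0] → #  [on edge]
    (4,1)@(9, 3): e=[0,-4,12] → ·  [on edge]
    (5,1)@(11, 3): e=[-4,-12,24] → ·
    (3,2)@(7, 5): e=[0,-12,20] → ·  [on edge]
    (2,3)@(5, 7): e=[0,-20,28] → ·  [on edge]
    (1,4)@(3, 9): e=[0,-28,36] → ·  [on edge]
    (0,5)@(1, 11): e=[0,-36,44] → ·  [on edge]
  covered (2 px):
    · · · · · # · ·
    · · · # · · · ·
    · · · · · · · ·
    · · · · · · · ·
    · · · · · · · ·
    · · · · · · · ·
    · · · · · · · ·
    · · · · · · · ·
T1:
  2·area = 32  (B↔C swapped to make it positive)
  edge (12, 8)→(6, 10): d=(-6,2) inclusive
  edge (6, 10)→(14, 2): d=(8,-8) inclusive
  edge (14, 2)→(12, 8): d=(-2,6) inclusive
    (7,0)@(15, 1): e=[36,0,-4] → ·  [on edge]
    (6,1)@(13, 3): e=[28,0,4] → #  [on edge]
    (7,1)@(15, 3): e=[24,16,-8] → ·
    (5,2)@(11, 5): e=[20,0,12] → #  [on edge]
    (6,2)@(13, 5): e=[16,16,0] → #  [on edge]
    (7,2)@(15, 5): e=[12,32,-12] → ·
    (4,3)@(9, 7): e=[12,0,20] → #  [on edge]
    (6,3)@(13, 7): e=[4,32,-4] → ·
    (7,3)@(15, 7): e=[0,48,-16] → ·  [on edge]
    (3,4)@(7, 9): e=[4,0,28] → #  [on edge]
    (4,4)@(9, 9): e=[0,16,16] → #  [on edge]
    (5,4)@(11, 9): e=[-4,32,4] → ·
    (1,5)@(3, 11): e=[0,-16,48] → ·  [on edge]
    (2,5)@(5, 11): e=[-4,0,36] → ·  [on edge]
    (5,5)@(11, 11): e=[-16,48,0] → ·  [on edge]
    (1,6)@(3, 13): e=[-12,0,44] → ·  [on edge]
    (0,7)@(1, 15): e=[-20,0,52] → ·  [on edge]
  covered (7 px):
    · · · · · · · ·
    · · · · · · # ·
    · · · · · # # ·
    · · · · # # · ·
    · · · # # · · ·
    · · · · · · · ·
    · · · · · · · ·
    · · · · · · · ·
T2:
  2·area = 81
  edge (9, 16)→(0, 8): d=(-9,-8) inclusive
  edge (0, 8)→(9, 7): d=(9,-1) inclusive
  edge (9, 7)→(9, 16): d=(0,9) inclusive
    (4,0)@(9, 1): e=[135,-54,0] → ·  [on edge]
    (4,1)@(9, 3): e=[117,-36,0] → ·  [on edge]
    (4,2)@(9, 5): e=[99,-18,0] → ·  [on edge]
    (4,3)@(9, 7): e=[81,0,0] → #  [on edge]
    (5,3)@(11, 7): e=[97,2,-18] → ·
    (1,4)@(3, 9): e=[15,12,54] → #
    (2,4)@(5, 9): e=[31,14,36] → #
    (3,4)@(7, 9): e=[47,16,18] → #
    (4,4)@(9, 9): e=[63,18,0] → #  [on edge]
    (5,4)@(11, 9): e=[79,20,-18] → ·
    (1,5)@(3, 11): e=[-3,30,54] → ·
    (2,5)@(5, 11): e=[13,32,36] → #
    (4,5)@(9, 11): e=[45,36,0] → #  [on edge]
    (4,6)@(9, 13): e=[27,54,0] → #  [on edge]
    (4,7)@(9, 15): e=[9,72,0] → #  [on edge]
  covered (11 px):
    · · · · · · · ·
    · · · · · · · ·
    · · · · · · · ·
    · · · · # · · ·
    · # # # # · · ·
    · · # # # · · ·
    · · · # # · · ·
    · · · · # · · ·
T3:
  2·area = 158
  edge (15, 9)→(6, 16): d=(-9,7) inclusive
  edge (6, 16)→(4, 0): d=(-2,-16) inclusive
  edge (4, 0)→(15, 9): d=(11,9) inclusive
    (2,0)@(5, 1): e=[142,14,2] → #
    (3,0)@(7, 1): e=[128,46,-16] → ·
    (2,1)@(5, 3): e=[124,10,24] → #
    (3,1)@(7, 3): e=[110,42,6] → #
    (4,1)@(9, 3): e=[96,74,-12] → ·
    (2,2)@(5, 5): e=[106,6,46] → #
    (4,2)@(9, 5): e=[78,70,10] → #
    (5,2)@(11, 5): e=[64,102,-8] → ·
    (2,3)@(5, 7): e=[88,2,68] → #
    (5,3)@(11, 7): e=[46,98,14] → #
    (6,3)@(13, 7): e=[32,130,-4] → ·
    (2,4)@(5, 9): e=[70,-2,90] → ·
    (7,4)@(15, 9): e=[0,158,0] → #  [on edge]
  covered (21 px):
    · · # · · · · ·
    · · # # · · · ·
    · · # # # · · ·
    · · # # # # · ·
    · · · # # # # #
    · · · # # # · ·
    · · · # # · · ·
    · · · # · · · ·

Z-buffer (winner per pixel, '.' = empty):
  . . 3 . . 0 . .
  . . 3 3 . . 1 .
  . . 3 3 3 1 1 .
  . . 3 3 3 3 . .
  . 2 2 3 3 3 3 3
  . . 2 3 3 3 . .
  . . . 3 3 . . .
  . . . 3 2 . . .

Result: 0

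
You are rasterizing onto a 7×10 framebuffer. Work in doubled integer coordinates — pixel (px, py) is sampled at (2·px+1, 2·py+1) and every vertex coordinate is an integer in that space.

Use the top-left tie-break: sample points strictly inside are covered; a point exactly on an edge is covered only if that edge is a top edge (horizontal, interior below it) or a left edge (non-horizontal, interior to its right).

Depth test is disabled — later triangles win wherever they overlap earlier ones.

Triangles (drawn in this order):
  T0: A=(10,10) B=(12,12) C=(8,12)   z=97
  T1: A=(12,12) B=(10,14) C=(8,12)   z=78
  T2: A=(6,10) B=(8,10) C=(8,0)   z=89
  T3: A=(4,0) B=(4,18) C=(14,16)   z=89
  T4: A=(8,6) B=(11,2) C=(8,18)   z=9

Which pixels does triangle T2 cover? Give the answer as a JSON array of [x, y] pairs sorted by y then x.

T0:
  2·area = 8
  edge (10, 10)→(12, 12): d=(2,2) right/bottom  bias=-1
  edge (12, 12)→(8, 12): d=(-4,0) right/bottom  bias=-1
  edge (8, 12)→(10, 10): d=(2,-2) top-left  bias=+0
    (0,0)@(1, 1): e=[0,44,-36] → .  [on edge]
    (1,1)@(3, 3): e=[0,36,-28] → .  [on edge]
    (2,2)@(5, 5): e=[0,28,-20] → .  [on edge]
    (3,3)@(7, 7): e=[0,20,-12] → .  [on edge]
    (6,3)@(13, 7): e=[-12,20,0] → .  [on edge]
    (4,4)@(9, 9): e=[0,12,-4] → .  [on edge]
    (5,4)@(11, 9): e=[-4,12,0] → .  [on edge]
    (4,5)@(9, 11): e=[4,4,0] → X  [on edge]
    (5,5)@(11, 11): e=[0,4,4] → .  [on edge]
    (3,6)@(7, 13): e=[12,-4,0] → .  [on edge]
    (4,6)@(9, 13): e=[8,-4,4] → .
    (6,6)@(13, 13): e=[0,-4,12] → .  [on edge]
    (2,7)@(5, 15): e=[20,-12,0] → .  [on edge]
    (1,8)@(3, 17): e=[28,-20,0] → .  [on edge]
    (0,9)@(1, 19): e=[36,-28,0] → .  [on edge]
  covered (1 px):
    . . . . . . .
    . . . . . . .
    . . . . . . .
    . . . . . . .
    . . . . . . .
    . . . . X . .
    . . . . . . .
    . . . . . . .
    . . . . . . .
    . . . . . . .
T1:
  2·area = 8
  edge (12, 12)→(10, 14): d=(-2,2) right/bottom  bias=-1
  edge (10, 14)→(8, 12): d=(-2,-2) top-left  bias=+0
  edge (8, 12)→(12, 12): d=(4,0) top-left  bias=+0
    (0,2)@(1, 5): e=[36,0,-28] → .  [on edge]
    (1,3)@(3, 7): e=[28,0,-20] → .  [on edge]
    (2,4)@(5, 9): e=[20,0,-12] → .  [on edge]
    (3,5)@(7, 11): e=[12,0,-4] → .  [on edge]
    (6,5)@(13, 11): e=[0,12,-4] → .  [on edge]
    (4,6)@(9, 13): e=[4,0,4] → X  [on edge]
    (5,6)@(11, 13): e=[0,4,4] → .  [on edge]
    (4,7)@(9, 15): e=[0,-4,12] → .  [on edge]
    (5,7)@(11, 15): e=[-4,0,12] → .  [on edge]
    (3,8)@(7, 17): e=[0,-12,20] → .  [on edge]
    (6,8)@(13, 17): e=[-12,0,20] → .  [on edge]
    (2,9)@(5, 19): e=[0,-20,28] → .  [on edge]
  covered (1 px):
    . . . . . . .
    . . . . . . .
    . . . . . . .
    . . . . . . .
    . . . . . . .
    . . . . . . .
    . . . . X . .
    . . . . . . .
    . . . . . . .
    . . . . . . .
T2:
  2·area = 20  (B↔C swapped to make it positive)
  edge (6, 10)→(8, 0): d=(2,-10) top-left  bias=+0
  edge (8, 0)→(8, 10): d=(0,10) right/bottom  bias=-1
  edge (8, 10)→(6, 10): d=(-2,0) right/bottom  bias=-1
    (3,2)@(7, 5): e=[0,10,10] → X  [on edge]
    (4,2)@(9, 5): e=[20,-10,10] → .
    (3,3)@(7, 7): e=[4,10,6] → X
    (4,3)@(9, 7): e=[24,-10,6] → .
    (3,4)@(7, 9): e=[8,10,2] → X
    (4,4)@(9, 9): e=[28,-10,2] → .
    (3,5)@(7, 11): e=[12,10,-2] → .
    (2,7)@(5, 15): e=[0,30,-10] → .  [on edge]
  covered (3 px):
    . . . . . . .
    . . . . . . .
    . . . X . . .
    . . . X . . .
    . . . X . . .
    . . . . . . .
    . . . . . . .
    . . . . . . .
    . . . . . . .
    . . . . . . .
T3:
  2·area = 180  (B↔C swapped to make it positive)
  edge (4, 0)→(14, 16): d=(10,16) right/bottom  bias=-1
  edge (14, 16)→(4, 18): d=(-10,2) right/bottom  bias=-1
  edge (4, 18)→(4, 0): d=(0,-18) top-left  bias=+0
    (2,1)@(5, 3): e=[14,148,18] → X
    (3,1)@(7, 3): e=[-18,144,54] → .
    (2,2)@(5, 5): e=[34,128,18] → X
    (3,2)@(7, 5): e=[2,124,54] → X
    (4,2)@(9, 5): e=[-30,120,90] → .
    (2,3)@(5, 7): e=[54,108,18] → X
    (4,3)@(9, 7): e=[-10,100,90] → .
    (2,4)@(5, 9): e=[74,88,18] → X
    (4,4)@(9, 9): e=[10,80,90] → X
    (5,4)@(11, 9): e=[-22,76,126] → .
    (2,5)@(5, 11): e=[94,68,18] → X
    (5,5)@(11, 11): e=[-2,56,126] → .
    (4,8)@(9, 17): e=[90,0,90] → .  [on edge]
  covered (22 px):
    . . . . . . .
    . . X . . . .
    . . X X . . .
    . . X X . . .
    . . X X X . .
    . . X X X . .
    . . X X X X .
    . . X X X X X
    . . X X . . .
    . . . . . . .
T4:
  2·area = 36
  edge (8, 6)→(11, 2): d=(3,-4) top-left  bias=+0
  edge (11, 2)→(8, 18): d=(-3,16) right/bottom  bias=-1
  edge (8, 18)→(8, 6): d=(0,-12) top-left  bias=+0
    (4,2)@(9, 5): e=[1,23,12] → X
    (5,2)@(11, 5): e=[9,-9,36] → .
    (4,3)@(9, 7): e=[7,17,12] → X
    (5,3)@(11, 7): e=[15,-15,36] → .
    (4,4)@(9, 9): e=[13,11,12] → X
    (5,4)@(11, 9): e=[21,-21,36] → .
    (4,5)@(9, 11): e=[19,5,12] → X
    (5,5)@(11, 11): e=[27,-27,36] → .
    (4,6)@(9, 13): e=[25,-1,12] → .
  covered (4 px):
    . . . . . . .
    . . . . . . .
    . . . . X . .
    . . . . X . .
    . . . . X . .
    . . . . X . .
    . . . . . . .
    . . . . . . .
    . . . . . . .
    . . . . . . .

Result: [[3,2],[3,3],[3,4]]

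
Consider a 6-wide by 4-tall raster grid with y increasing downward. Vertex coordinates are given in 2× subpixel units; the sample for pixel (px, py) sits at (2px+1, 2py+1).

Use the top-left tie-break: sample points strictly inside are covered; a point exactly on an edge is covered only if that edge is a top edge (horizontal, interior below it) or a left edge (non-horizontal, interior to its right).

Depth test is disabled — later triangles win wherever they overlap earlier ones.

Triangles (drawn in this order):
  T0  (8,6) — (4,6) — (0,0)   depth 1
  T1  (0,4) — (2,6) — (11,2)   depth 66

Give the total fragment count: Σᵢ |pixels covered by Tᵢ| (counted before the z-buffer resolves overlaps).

T0:
  2·area = 24
  edge (8, 6)→(4, 6): d=(-4,0) right/bottom  bias=-1
  edge (4, 6)→(0, 0): d=(-4,-6) top-left  bias=+0
  edge (0, 0)→(8, 6): d=(8,6) right/bottom  bias=-1
    (0,0)@(1, 1): e=[20,2,2] → #
    (1,0)@(3, 1): e=[20,14,-10] → ·
    (0,1)@(1, 3): e=[12,-6,18] → ·
    (1,1)@(3, 3): e=[12,6,6] → #
    (2,1)@(5, 3): e=[12,18,-6] → ·
    (1,2)@(3, 5): e=[4,-2,22] → ·
    (2,2)@(5, 5): e=[4,10,10] → #
    (3,2)@(7, 5): e=[4,22,-2] → ·
    (2,3)@(5, 7): e=[-4,2,26] → ·
  covered (3 px):
    # · · · · ·
    · # · · · ·
    · · # · · ·
    · · · · · ·
T1:
  2·area = 26  (B↔C swapped to make it positive)
  edge (0, 4)→(11, 2): d=(11,-2) top-left  bias=+0
  edge (11, 2)→(2, 6): d=(-9,4) right/bottom  bias=-1
  edge (2, 6)→(0, 4): d=(-2,-2) top-left  bias=+0
    (3,1)@(7, 3): e=[3,7,16] → #
    (4,1)@(9, 3): e=[7,-1,20] → ·
    (0,2)@(1, 5): e=[13,13,0] → #  [on edge]
    (1,2)@(3, 5): e=[17,5,4] → #
    (2,2)@(5, 5): e=[21,-3,8] → ·
    (3,2)@(7, 5): e=[25,-11,12] → ·
    (0,3)@(1, 7): e=[35,-5,-4] → ·
    (1,3)@(3, 7): e=[39,-13,0] → ·  [on edge]
  covered (3 px):
    · · · · · ·
    · · · # · ·
    # # · · · ·
    · · · · · ·

Answer: 6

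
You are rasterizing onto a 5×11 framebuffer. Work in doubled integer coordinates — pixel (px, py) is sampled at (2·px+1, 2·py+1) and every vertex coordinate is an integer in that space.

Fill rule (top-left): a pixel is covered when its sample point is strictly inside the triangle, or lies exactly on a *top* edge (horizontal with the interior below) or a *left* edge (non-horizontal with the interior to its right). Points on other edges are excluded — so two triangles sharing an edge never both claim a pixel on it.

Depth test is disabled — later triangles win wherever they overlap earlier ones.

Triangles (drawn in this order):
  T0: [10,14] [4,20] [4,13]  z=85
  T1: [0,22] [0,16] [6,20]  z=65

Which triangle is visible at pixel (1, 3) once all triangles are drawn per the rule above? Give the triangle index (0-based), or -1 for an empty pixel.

T0:
  2·area = 42
  edge (10, 14)→(4, 20): d=(-6,6) right/bottom  bias=-1
  edge (4, 20)→(4, 13): d=(0,-7) top-left  bias=+0
  edge (4, 13)→(10, 14): d=(6,1) right/bottom  bias=-1
    (2,7)@(5, 15): e=[24,7,11] → X
    (3,7)@(7, 15): e=[12,21,9] → X
    (4,7)@(9, 15): e=[0,35,7] → .  [on edge]
    (2,8)@(5, 17): e=[12,7,23] → X
    (3,8)@(7, 17): e=[0,21,21] → .  [on edge]
    (2,9)@(5, 19): e=[0,7,35] → .  [on edge]
    (1,10)@(3, 21): e=[0,-7,49] → .  [on edge]
  covered (3 px):
    . . . . .
    . . . . .
    . . . . .
    . . . . .
    . . . . .
    . . . . .
    . . . . .
    . . X X .
    . . X . .
    . . . . .
    . . . . .
T1:
  2·area = 36
  edge (0, 22)→(0, 16): d=(0,-6) top-left  bias=+0
  edge (0, 16)→(6, 20): d=(6,4) right/bottom  bias=-1
  edge (6, 20)→(0, 22): d=(-6,2) right/bottom  bias=-1
    (0,8)@(1, 17): e=[6,2,28] → X
    (1,8)@(3, 17): e=[18,-6,24] → .
    (0,9)@(1, 19): e=[6,14,16] → X
    (1,9)@(3, 19): e=[18,6,12] → X
    (2,9)@(5, 19): e=[30,-2,8] → .
    (4,9)@(9, 19): e=[54,-18,0] → .  [on edge]
    (0,10)@(1, 21): e=[6,26,4] → X
    (1,10)@(3, 21): e=[18,18,0] → .  [on edge]
  covered (4 px):
    . . . . .
    . . . . .
    . . . . .
    . . . . .
    . . . . .
    . . . . .
    . . . . .
    . . . . .
    X . . . .
    X X . . .
    X . . . .

Z-buffer (winner per pixel, '.' = empty):
  . . . . .
  . . . . .
  . . . . .
  . . . . .
  . . . . .
  . . . . .
  . . . . .
  . . 0 0 .
  1 . 0 . .
  1 1 . . .
  1 . . . .

Result: -1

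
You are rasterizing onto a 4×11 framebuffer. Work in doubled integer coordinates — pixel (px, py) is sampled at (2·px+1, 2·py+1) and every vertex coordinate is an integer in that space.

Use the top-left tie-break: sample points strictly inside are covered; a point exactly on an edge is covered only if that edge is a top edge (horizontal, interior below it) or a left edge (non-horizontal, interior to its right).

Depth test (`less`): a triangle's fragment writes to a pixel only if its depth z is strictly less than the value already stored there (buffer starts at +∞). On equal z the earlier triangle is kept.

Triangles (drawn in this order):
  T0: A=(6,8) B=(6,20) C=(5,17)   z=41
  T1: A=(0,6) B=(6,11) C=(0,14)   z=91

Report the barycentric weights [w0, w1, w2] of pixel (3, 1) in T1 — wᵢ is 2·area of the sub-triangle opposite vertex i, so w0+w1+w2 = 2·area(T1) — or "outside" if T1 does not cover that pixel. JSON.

T0:
  2·area = 12
  edge (6, 8)→(6, 20): d=(0,12) right/bottom  bias=-1
  edge (6, 20)→(5, 17): d=(-1,-3) top-left  bias=+0
  edge (5, 17)→(6, 8): d=(1,-9) top-left  bias=+0
    (0,2)@(1, 5): e=[60,0,-48] → ·  [on edge]
    (1,5)@(3, 11): e=[36,0,-24] → ·  [on edge]
    (2,8)@(5, 17): e=[12,0,0] → #  [on edge]
    (3,8)@(7, 17): e=[-12,6,18] → ·
    (2,9)@(5, 19): e=[12,-2,2] → ·
  covered (1 px):
    · · · ·
    · · · ·
    · · · ·
    · · · ·
    · · · ·
    · · · ·
    · · · ·
    · · · ·
    · · # ·
    · · · ·
    · · · ·
T1:
  2·area = 48
  edge (0, 6)→(6, 11): d=(6,5) right/bottom  bias=-1
  edge (6, 11)→(0, 14): d=(-6,3) right/bottom  bias=-1
  edge (0, 14)→(0, 6): d=(0,-8) top-left  bias=+0
    (0,3)@(1, 7): e=[1,39,8] → #
    (1,3)@(3, 7): e=[-9,33,24] → ·
    (0,4)@(1, 9): e=[13,27,8] → #
    (1,4)@(3, 9): e=[3,21,24] → #
    (2,4)@(5, 9): e=[-7,15,40] → ·
    (0,5)@(1, 11): e=[25,15,8] → #
    (2,5)@(5, 11): e=[5,3,40] → #
    (3,5)@(7, 11): e=[-5,-3,56] → ·
    (0,6)@(1, 13): e=[37,3,8] → #
    (1,6)@(3, 13): e=[27,-3,24] → ·
    (2,6)@(5, 13): e=[17,-9,40] → ·
    (0,7)@(1, 15): e=[49,-9,8] → ·
  covered (7 px):
    · · · ·
    · · · ·
    · · · ·
    # · · ·
    # # · ·
    # # # ·
    # · · ·
    · · · ·
    · · · ·
    · · · ·
    · · · ·

Result: "outside"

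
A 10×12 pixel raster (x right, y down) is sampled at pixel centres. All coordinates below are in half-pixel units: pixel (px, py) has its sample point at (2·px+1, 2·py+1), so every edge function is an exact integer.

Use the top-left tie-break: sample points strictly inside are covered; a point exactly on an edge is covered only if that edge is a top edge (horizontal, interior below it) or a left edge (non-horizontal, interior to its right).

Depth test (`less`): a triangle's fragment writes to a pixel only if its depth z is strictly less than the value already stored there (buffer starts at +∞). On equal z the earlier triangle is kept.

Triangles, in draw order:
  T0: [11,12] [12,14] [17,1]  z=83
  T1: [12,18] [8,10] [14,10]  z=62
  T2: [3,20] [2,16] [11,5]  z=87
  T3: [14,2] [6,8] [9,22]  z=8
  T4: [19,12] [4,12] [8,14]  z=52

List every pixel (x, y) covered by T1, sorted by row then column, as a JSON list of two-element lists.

T0:
  2·area = 23  (B↔C swapped to make it positive)
  edge (11, 12)→(17, 1): d=(6,-11) top-left  bias=+0
  edge (17, 1)→(12, 14): d=(-5,13) right/bottom  bias=-1
  edge (12, 14)→(11, 12): d=(-1,-2) top-left  bias=+0
    (8,0)@(17, 1): e=[0,0,23] → ·  [on edge]
    (7,2)@(15, 5): e=[2,6,15] → #
    (8,2)@(17, 5): e=[24,-20,19] → ·
    (7,3)@(15, 7): e=[14,-4,13] → ·
    (6,4)@(13, 9): e=[4,12,7] → #
    (7,4)@(15, 9): e=[26,-14,11] → ·
    (6,5)@(13, 11): e=[16,2,5] → #
    (7,5)@(15, 11): e=[38,-24,9] → ·
    (6,6)@(13, 13): e=[28,-8,3] → ·
    (2,11)@(5, 23): e=[0,46,-23] → ·  [on edge]
  covered (3 px):
    · · · · · · · · · ·
    · · · · · · · · · ·
    · · · · · · · # · ·
    · · · · · · · · · ·
    · · · · · · # · · ·
    · · · · · · # · · ·
    · · · · · · · · · ·
    · · · · · · · · · ·
    · · · · · · · · · ·
    · · · · · · · · · ·
    · · · · · · · · · ·
    · · · · · · · · · ·
T1:
  2·area = 48
  edge (12, 18)→(8, 10): d=(-4,-8) top-left  bias=+0
  edge (8, 10)→(14, 10): d=(6,0) top-left  bias=+0
  edge (14, 10)→(12, 18): d=(-2,8) right/bottom  bias=-1
    (4,5)@(9, 11): e=[4,6,38] → #
    (5,5)@(11, 11): e=[20,6,22] → #
    (6,5)@(13, 11): e=[36,6,6] → #
    (7,5)@(15, 11): e=[52,6,-10] → ·
    (4,6)@(9, 13): e=[-4,18,34] → ·
    (5,6)@(11, 13): e=[12,18,18] → #
    (7,6)@(15, 13): e=[44,18,-14] → ·
    (5,7)@(11, 15): e=[4,30,14] → #
    (6,7)@(13, 15): e=[20,30,-2] → ·
    (5,8)@(11, 17): e=[-4,42,10] → ·
  covered (6 px):
    · · · · · · · · · ·
    · · · · · · · · · ·
    · · · · · · · · · ·
    · · · · · · · · · ·
    · · · · · · · · · ·
    · · · · # # # · · ·
    · · · · · # # · · ·
    · · · · · # · · · ·
    · · · · · · · · · ·
    · · · · · · · · · ·
    · · · · · · · · · ·
    · · · · · · · · · ·
T2:
  2·area = 47
  edge (3, 20)→(2, 16): d=(-1,-4) top-left  bias=+0
  edge (2, 16)→(11, 5): d=(9,-11) top-left  bias=+0
  edge (11, 5)→(3, 20): d=(-8,15) right/bottom  bias=-1
    (5,2)@(11, 5): e=[47,0,0] → ·  [on edge]
    (3,5)@(7, 11): e=[25,10,12] → #
    (4,5)@(9, 11): e=[33,32,-18] → ·
    (2,6)@(5, 13): e=[15,6,26] → #
    (3,6)@(7, 13): e=[23,28,-4] → ·
    (1,7)@(3, 15): e=[5,2,40] → #
    (3,7)@(7, 15): e=[21,46,-20] → ·
    (1,8)@(3, 17): e=[3,20,24] → #
    (2,8)@(5, 17): e=[11,42,-6] → ·
    (1,9)@(3, 19): e=[1,38,8] → #
    (2,9)@(5, 19): e=[9,60,-22] → ·
    (1,10)@(3, 21): e=[-1,56,-8] → ·
  covered (6 px):
    · · · · · · · · · ·
    · · · · · · · · · ·
    · · · · · · · · · ·
    · · · · · · · · · ·
    · · · · · · · · · ·
    · · · # · · · · · ·
    · · # · · · · · · ·
    · # # · · · · · · ·
    · # · · · · · · · ·
    · # · · · · · · · ·
    · · · · · · · · · ·
    · · · · · · · · · ·
T3:
  2·area = 130  (B↔C swapped to make it positive)
  edge (14, 2)→(9, 22): d=(-5,20) right/bottom  bias=-1
  edge (9, 22)→(6, 8): d=(-3,-14) top-left  bias=+0
  edge (6, 8)→(14, 2): d=(8,-6) top-left  bias=+0
    (6,1)@(13, 3): e=[15,113,2] → #
    (7,1)@(15, 3): e=[-25,141,14] → ·
    (5,2)@(11, 5): e=[45,79,6] → #
    (7,2)@(15, 5): e=[-35,135,30] → ·
    (4,3)@(9, 7): e=[75,45,10] → #
    (6,3)@(13, 7): e=[-5,101,34] → ·
    (3,4)@(7, 9): e=[105,11,14] → #
    (6,4)@(13, 9): e=[-15,95,50] → ·
    (3,5)@(7, 11): e=[95,5,30] → #
    (6,5)@(13, 11): e=[-25,89,66] → ·
    (3,6)@(7, 13): e=[85,-1,46] → ·
    (4,6)@(9, 13): e=[45,27,58] → #
  covered (17 px):
    · · · · · · · · · ·
    · · · · · · # · · ·
    · · · · · # # · · ·
    · · · · # # · · · ·
    · · · # # # · · · ·
    · · · # # # · · · ·
    · · · · # # · · · ·
    · · · · # · · · · ·
    · · · · # · · · · ·
    · · · · # · · · · ·
    · · · · # · · · · ·
    · · · · · · · · · ·
T4:
  2·area = 30  (B↔C swapped to make it positive)
  edge (19, 12)→(8, 14): d=(-11,2) right/bottom  bias=-1
  edge (8, 14)→(4, 12): d=(-4,-2) top-left  bias=+0
  edge (4, 12)→(19, 12): d=(15,0) top-left  bias=+0
    (3,6)@(7, 13): e=[13,2,15] → #
    (4,6)@(9, 13): e=[9,6,15] → #
    (5,6)@(11, 13): e=[5,10,15] → #
    (6,6)@(13, 13): e=[1,14,15] → #
    (7,6)@(15, 13): e=[-3,18,15] → ·
    (3,7)@(7, 15): e=[-9,-6,45] → ·
    (4,7)@(9, 15): e=[-13,-2,45] → ·
    (5,7)@(11, 15): e=[-17,2,45] → ·
    (6,7)@(13, 15): e=[-21,6,45] → ·
  covered (4 px):
    · · · · · · · · · ·
    · · · · · · · · · ·
    · · · · · · · · · ·
    · · · · · · · · · ·
    · · · · · · · · · ·
    · · · · · · · · · ·
    · · · # # # # · · ·
    · · · · · · · · · ·
    · · · · · · · · · ·
    · · · · · · · · · ·
    · · · · · · · · · ·
    · · · · · · · · · ·

Result: [[4,5],[5,5],[6,5],[5,6],[6,6],[5,7]]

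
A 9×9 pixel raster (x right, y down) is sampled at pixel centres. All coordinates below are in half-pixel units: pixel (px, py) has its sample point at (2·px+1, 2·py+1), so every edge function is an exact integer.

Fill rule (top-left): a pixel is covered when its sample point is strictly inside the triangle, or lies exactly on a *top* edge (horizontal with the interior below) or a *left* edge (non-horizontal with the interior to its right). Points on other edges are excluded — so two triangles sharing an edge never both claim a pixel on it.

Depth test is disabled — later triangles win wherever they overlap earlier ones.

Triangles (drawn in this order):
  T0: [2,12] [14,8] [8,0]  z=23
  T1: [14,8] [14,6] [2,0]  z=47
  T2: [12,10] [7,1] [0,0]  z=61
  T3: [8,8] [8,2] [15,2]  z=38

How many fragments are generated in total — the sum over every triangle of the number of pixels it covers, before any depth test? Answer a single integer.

T0:
  2·area = 120  (B↔C swapped to make it positive)
  edge (2, 12)→(8, 0): d=(6,-12) top-left  bias=+0
  edge (8, 0)→(14, 8): d=(6,8) right/bottom  bias=-1
  edge (14, 8)→(2, 12): d=(-12,4) right/bottom  bias=-1
    (3,1)@(7, 3): e=[6,26,88] → █
    (4,1)@(9, 3): e=[30,10,80] → █
    (5,1)@(11, 3): e=[54,-6,72] → ·
    (3,2)@(7, 5): e=[18,38,64] → █
    (5,2)@(11, 5): e=[66,6,48] → █
    (6,2)@(13, 5): e=[90,-10,40] → ·
    (2,3)@(5, 7): e=[6,66,48] → █
    (6,3)@(13, 7): e=[102,2,16] → █
    (7,3)@(15, 7): e=[126,-14,8] → ·
    (8,3)@(17, 7): e=[150,-30,0] → ·  [on edge]
    (2,4)@(5, 9): e=[18,78,24] → █
    (5,4)@(11, 9): e=[90,30,0] → ·  [on edge]
    (2,5)@(5, 11): e=[30,90,0] → ·  [on edge]
  covered (14 px):
    · · · · · · · · ·
    · · · █ █ · · · ·
    · · · █ █ █ · · ·
    · · █ █ █ █ █ · ·
    · · █ █ █ · · · ·
    · █ · · · · · · ·
    · · · · · · · · ·
    · · · · · · · · ·
    · · · · · · · · ·
T1:
  2·area = 24  (B↔C swapped to make it positive)
  edge (14, 8)→(2, 0): d=(-12,-8) top-left  bias=+0
  edge (2, 0)→(14, 6): d=(12,6) right/bottom  bias=-1
  edge (14, 6)→(14, 8): d=(0,2) right/bottom  bias=-1
    (3,1)@(7, 3): e=[4,6,14] → █
    (4,1)@(9, 3): e=[20,-6,10] → ·
    (3,2)@(7, 5): e=[-20,30,14] → ·
    (5,2)@(11, 5): e=[12,6,6] → █
    (6,2)@(13, 5): e=[28,-6,2] → ·
    (5,3)@(11, 7): e=[-12,30,6] → ·
    (6,3)@(13, 7): e=[4,18,2] → █
    (7,3)@(15, 7): e=[20,6,-2] → ·
    (6,4)@(13, 9): e=[-20,42,2] → ·
  covered (3 px):
    · · · · · · · · ·
    · · · █ · · · · ·
    · · · · · █ · · ·
    · · · · · · █ · ·
    · · · · · · · · ·
    · · · · · · · · ·
    · · · · · · · · ·
    · · · · · · · · ·
    · · · · · · · · ·
T2:
  2·area = 58  (B↔C swapped to make it positive)
  edge (12, 10)→(0, 0): d=(-12,-10) top-left  bias=+0
  edge (0, 0)→(7, 1): d=(7,1) right/bottom  bias=-1
  edge (7, 1)→(12, 10): d=(5,9) right/bottom  bias=-1
    (1,0)@(3, 1): e=[18,4,36] → █
    (2,0)@(5, 1): e=[38,2,18] → █
    (3,0)@(7, 1): e=[58,0,0] → ·  [on edge]
    (1,1)@(3, 3): e=[-6,18,46] → ·
    (2,1)@(5, 3): e=[14,16,28] → █
    (3,1)@(7, 3): e=[34,14,10] → █
    (4,1)@(9, 3): e=[54,12,-8] → ·
    (2,2)@(5, 5): e=[-10,30,38] → ·
    (3,2)@(7, 5): e=[10,28,20] → █
    (4,2)@(9, 5): e=[30,26,2] → █
    (5,2)@(11, 5): e=[50,24,-16] → ·
    (3,3)@(7, 7): e=[-14,42,30] → ·
  covered (8 px):
    · █ █ · · · · · ·
    · · █ █ · · · · ·
    · · · █ █ · · · ·
    · · · · █ · · · ·
    · · · · · █ · · ·
    · · · · · · · · ·
    · · · · · · · · ·
    · · · · · · · · ·
    · · · · · · · · ·
T3:
  2·area = 42
  edge (8, 8)→(8, 2): d=(0,-6) top-left  bias=+0
  edge (8, 2)→(15, 2): d=(7,0) top-left  bias=+0
  edge (15, 2)→(8, 8): d=(-7,6) right/bottom  bias=-1
    (4,1)@(9, 3): e=[6,7,29] → █
    (5,1)@(11, 3): e=[18,7,17] → █
    (6,1)@(13, 3): e=[30,7,5] → █
    (7,1)@(15, 3): e=[42,7,-7] → ·
    (4,2)@(9, 5): e=[6,21,15] → █
    (6,2)@(13, 5): e=[30,21,-9] → ·
    (4,3)@(9, 7): e=[6,35,1] → █
    (5,3)@(11, 7): e=[18,35,-11] → ·
    (4,4)@(9, 9): e=[6,49,-13] → ·
  covered (6 px):
    · · · · · · · · ·
    · · · · █ █ █ · ·
    · · · · █ █ · · ·
    · · · · █ · · · ·
    · · · · · · · · ·
    · · · · · · · · ·
    · · · · · · · · ·
    · · · · · · · · ·
    · · · · · · · · ·

Final: 31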